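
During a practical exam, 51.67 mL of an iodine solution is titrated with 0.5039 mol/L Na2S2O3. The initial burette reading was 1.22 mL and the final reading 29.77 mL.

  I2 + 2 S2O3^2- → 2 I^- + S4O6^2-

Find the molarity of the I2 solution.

0.1392 mol/L

n(Na2S2O3) = 0.02855 L × 0.5039 mol/L = 0.01439 mol
From the 1:2 mole ratio, n(I2) = 1/2 × 0.01439 = 7.193 × 10^-3 mol
[I2] = 7.193 × 10^-3 mol / 0.05167 L = 0.1392 mol/L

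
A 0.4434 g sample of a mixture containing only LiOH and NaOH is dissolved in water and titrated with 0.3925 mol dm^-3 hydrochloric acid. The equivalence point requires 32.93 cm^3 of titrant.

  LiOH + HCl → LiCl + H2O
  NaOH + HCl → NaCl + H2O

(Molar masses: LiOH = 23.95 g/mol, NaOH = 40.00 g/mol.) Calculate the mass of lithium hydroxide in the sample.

0.1098 g

n(HCl) = 0.03293 × 0.3925 = 0.01293 mol
Let x = n(LiOH), y = n(NaOH).
Titrant: 1x + 1y = 0.01293;  mass: 23.95x + 40.00y = 0.4434
Solving, x = 4.586 × 10^-3 mol, y = 8.339 × 10^-3 mol
mass of LiOH = 4.586 × 10^-3 × 23.95 = 0.1098 g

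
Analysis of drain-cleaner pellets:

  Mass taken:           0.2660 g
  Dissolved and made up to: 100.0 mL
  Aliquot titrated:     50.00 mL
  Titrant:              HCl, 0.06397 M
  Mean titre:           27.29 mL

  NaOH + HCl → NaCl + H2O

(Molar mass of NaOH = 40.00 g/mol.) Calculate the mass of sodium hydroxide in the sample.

0.1397 g

n(HCl) per titration = 0.02729 × 0.06397 = 1.746 × 10^-3 mol
n(NaOH) in each aliquot = 1.746 × 10^-3 mol (1:1 ratio)
n(NaOH) in the whole flask = 1.746 × 10^-3 × 100.0/50.00 = 3.491 × 10^-3 mol
mass of NaOH = 3.491 × 10^-3 × 40.00 = 0.1397 g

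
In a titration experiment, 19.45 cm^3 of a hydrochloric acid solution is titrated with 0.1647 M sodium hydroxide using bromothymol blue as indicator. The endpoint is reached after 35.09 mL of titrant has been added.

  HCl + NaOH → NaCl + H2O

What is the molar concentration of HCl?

0.2971 M

n(NaOH) = 0.03509 L × 0.1647 mol/L = 5.779 × 10^-3 mol
n(HCl) = 5.779 × 10^-3 mol (1:1 mole ratio)
[HCl] = 5.779 × 10^-3 mol / 0.01945 L = 0.2971 mol/L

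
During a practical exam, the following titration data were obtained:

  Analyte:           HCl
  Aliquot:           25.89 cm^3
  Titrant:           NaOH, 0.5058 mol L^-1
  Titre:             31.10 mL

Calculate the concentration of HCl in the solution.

HCl + NaOH → NaCl + H2O
n(NaOH) = 0.03110 L × 0.5058 mol/L = 0.01573 mol
n(HCl) = 0.01573 mol (1:1 mole ratio)
[HCl] = 0.01573 mol / 0.02589 L = 0.6076 mol/L

0.6076 mol/L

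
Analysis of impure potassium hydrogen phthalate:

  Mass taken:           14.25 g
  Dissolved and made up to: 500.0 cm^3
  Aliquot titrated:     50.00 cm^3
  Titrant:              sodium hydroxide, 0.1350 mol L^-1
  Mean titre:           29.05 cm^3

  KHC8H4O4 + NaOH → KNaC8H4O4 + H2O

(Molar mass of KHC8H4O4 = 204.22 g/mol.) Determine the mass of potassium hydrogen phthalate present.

8.009 g

n(NaOH) per titration = 0.02905 × 0.1350 = 3.922 × 10^-3 mol
n(KHC8H4O4) in each aliquot = 3.922 × 10^-3 mol (1:1 ratio)
n(KHC8H4O4) in the whole flask = 3.922 × 10^-3 × 500.0/50.00 = 0.03922 mol
mass of KHC8H4O4 = 0.03922 × 204.22 = 8.009 g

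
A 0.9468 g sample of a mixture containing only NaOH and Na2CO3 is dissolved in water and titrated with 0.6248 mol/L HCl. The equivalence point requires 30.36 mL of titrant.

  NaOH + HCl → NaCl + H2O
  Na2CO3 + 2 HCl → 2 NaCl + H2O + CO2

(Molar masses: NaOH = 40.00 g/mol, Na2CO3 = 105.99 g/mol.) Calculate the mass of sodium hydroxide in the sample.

0.1799 g

n(HCl) = 0.03036 × 0.6248 = 0.01897 mol
Let x = n(NaOH), y = n(Na2CO3).
Titrant: 1x + 2y = 0.01897;  mass: 40.00x + 105.99y = 0.9468
Solving, x = 4.499 × 10^-3 mol, y = 7.235 × 10^-3 mol
mass of NaOH = 4.499 × 10^-3 × 40.00 = 0.1799 g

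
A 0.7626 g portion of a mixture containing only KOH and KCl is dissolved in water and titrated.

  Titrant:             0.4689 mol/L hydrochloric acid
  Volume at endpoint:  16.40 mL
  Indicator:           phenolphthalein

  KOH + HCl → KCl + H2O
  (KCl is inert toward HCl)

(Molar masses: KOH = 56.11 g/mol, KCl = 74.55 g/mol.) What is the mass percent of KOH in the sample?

56.58 %

n(HCl) = 0.01640 × 0.4689 = 7.690 × 10^-3 mol
Let x = n(KOH), y = n(KCl).
Titrant: 1x = 7.690 × 10^-3;  mass: 56.11x + 74.55y = 0.7626
Solving, x = 7.690 × 10^-3 mol, y = 4.442 × 10^-3 mol
mass of KOH = 7.690 × 10^-3 × 56.11 = 0.4315 g
% KOH = 0.4315 / 0.7626 × 100 = 56.58 %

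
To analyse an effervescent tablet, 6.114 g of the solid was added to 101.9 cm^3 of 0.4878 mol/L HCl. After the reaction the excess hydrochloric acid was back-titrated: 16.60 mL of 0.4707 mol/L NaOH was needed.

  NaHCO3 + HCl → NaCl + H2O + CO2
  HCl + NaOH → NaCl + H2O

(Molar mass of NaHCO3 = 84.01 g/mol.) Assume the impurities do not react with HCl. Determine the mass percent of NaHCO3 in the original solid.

n(HCl) added = 0.1019 × 0.4878 = 0.04971 mol
n(NaOH) used in back-titration = 0.01660 × 0.4707 = 7.814 × 10^-3 mol
n(HCl) left over = 7.814 × 10^-3 mol (1:1 ratio)
n(HCl) consumed by analyte = 0.04971 − 7.814 × 10^-3 = 0.04189 mol
n(NaHCO3) = 0.04189 mol (1:1 ratio)
mass of NaHCO3 = 0.04189 × 84.01 = 3.519 g
% NaHCO3 = 3.519 / 6.114 × 100 = 57.56 %

57.56 %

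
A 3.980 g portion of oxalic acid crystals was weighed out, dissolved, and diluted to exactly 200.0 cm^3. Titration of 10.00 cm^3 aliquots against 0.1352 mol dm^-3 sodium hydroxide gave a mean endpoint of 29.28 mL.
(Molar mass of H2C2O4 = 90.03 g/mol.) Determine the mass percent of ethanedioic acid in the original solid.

89.55 %

H2C2O4 + 2 NaOH → Na2C2O4 + 2 H2O
n(NaOH) per titration = 0.02928 × 0.1352 = 3.959 × 10^-3 mol
From the 1:2 ratio, n(H2C2O4) in each aliquot = 1/2 × 3.959 × 10^-3 = 1.979 × 10^-3 mol
n(H2C2O4) in the whole flask = 1.979 × 10^-3 × 200.0/10.00 = 0.03959 mol
mass of H2C2O4 = 0.03959 × 90.03 = 3.564 g
% H2C2O4 = 3.564 / 3.980 × 100 = 89.55 %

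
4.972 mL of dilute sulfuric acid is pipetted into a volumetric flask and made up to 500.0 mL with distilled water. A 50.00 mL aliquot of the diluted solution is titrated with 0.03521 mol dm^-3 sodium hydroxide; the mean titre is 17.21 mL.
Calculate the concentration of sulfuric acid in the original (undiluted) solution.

H2SO4 + 2 NaOH → Na2SO4 + 2 H2O
n(NaOH) = 0.01721 × 0.03521 = 6.060 × 10^-4 mol
From the 1:2 ratio, n(H2SO4) in the aliquot = 1/2 × 6.060 × 10^-4 = 3.030 × 10^-4 mol
[H2SO4]_dilute = 3.030 × 10^-4 / 0.05000 = 0.006060 mol/L
Dilution factor = 500.0 / 4.972 = 100.6
[H2SO4]_stock = 0.006060 × 100.6 = 0.6094 mol/L

0.6094 mol/L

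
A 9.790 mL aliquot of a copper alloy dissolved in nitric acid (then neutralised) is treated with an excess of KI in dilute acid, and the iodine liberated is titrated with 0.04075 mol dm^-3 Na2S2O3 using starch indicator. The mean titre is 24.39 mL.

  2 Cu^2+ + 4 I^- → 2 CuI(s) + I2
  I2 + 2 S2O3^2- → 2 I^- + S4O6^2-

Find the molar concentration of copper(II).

n(S2O3^2-) = 0.02439 × 0.04075 = 9.939 × 10^-4 mol
n(I2) = n(S2O3^2-)/2 = 4.969 × 10^-4 mol
From the 2:1 ratio, n(Cu2+) in the aliquot = 2/1 × 4.969 × 10^-4 = 9.939 × 10^-4 mol
[Cu2+] = 9.939 × 10^-4 / 0.009790 = 0.1015 mol/L

0.1015 mol/L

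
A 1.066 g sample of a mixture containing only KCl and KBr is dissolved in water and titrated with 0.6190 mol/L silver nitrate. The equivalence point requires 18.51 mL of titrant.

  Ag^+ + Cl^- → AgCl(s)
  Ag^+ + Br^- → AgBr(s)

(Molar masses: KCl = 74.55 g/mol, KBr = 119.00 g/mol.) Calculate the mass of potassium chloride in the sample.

0.4989 g

n(AgNO3) = 0.01851 × 0.6190 = 0.01146 mol
Let x = n(KCl), y = n(KBr).
Titrant: 1x + 1y = 0.01146;  mass: 74.55x + 119.00y = 1.066
Solving, x = 6.692 × 10^-3 mol, y = 4.766 × 10^-3 mol
mass of KCl = 6.692 × 10^-3 × 74.55 = 0.4989 g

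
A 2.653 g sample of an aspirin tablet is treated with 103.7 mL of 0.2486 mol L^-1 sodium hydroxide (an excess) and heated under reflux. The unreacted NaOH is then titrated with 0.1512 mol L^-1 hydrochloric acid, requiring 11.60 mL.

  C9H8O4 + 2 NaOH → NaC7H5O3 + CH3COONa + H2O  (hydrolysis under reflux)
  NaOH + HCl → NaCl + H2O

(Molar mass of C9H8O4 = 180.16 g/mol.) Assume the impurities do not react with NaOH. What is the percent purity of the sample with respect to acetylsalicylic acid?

n(NaOH) added = 0.1037 × 0.2486 = 0.02578 mol
n(HCl) used in back-titration = 0.01160 × 0.1512 = 1.754 × 10^-3 mol
n(NaOH) left over = 1.754 × 10^-3 mol (1:1 ratio)
n(NaOH) consumed by analyte = 0.02578 − 1.754 × 10^-3 = 0.02403 mol
From the 1:2 ratio, n(C9H8O4) = 1/2 × 0.02403 = 0.01201 mol
mass of C9H8O4 = 0.01201 × 180.16 = 2.164 g
% C9H8O4 = 2.164 / 2.653 × 100 = 81.58 %

81.58 %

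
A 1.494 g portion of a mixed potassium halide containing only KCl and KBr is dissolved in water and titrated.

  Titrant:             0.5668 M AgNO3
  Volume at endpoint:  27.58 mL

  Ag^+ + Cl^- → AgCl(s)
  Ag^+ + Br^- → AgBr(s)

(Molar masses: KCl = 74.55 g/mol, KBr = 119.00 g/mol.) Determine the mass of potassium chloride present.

n(AgNO3) = 0.02758 × 0.5668 = 0.01563 mol
Let x = n(KCl), y = n(KBr).
Titrant: 1x + 1y = 0.01563;  mass: 74.55x + 119.00y = 1.494
Solving, x = 8.240 × 10^-3 mol, y = 7.393 × 10^-3 mol
mass of KCl = 8.240 × 10^-3 × 74.55 = 0.6143 g

0.6143 g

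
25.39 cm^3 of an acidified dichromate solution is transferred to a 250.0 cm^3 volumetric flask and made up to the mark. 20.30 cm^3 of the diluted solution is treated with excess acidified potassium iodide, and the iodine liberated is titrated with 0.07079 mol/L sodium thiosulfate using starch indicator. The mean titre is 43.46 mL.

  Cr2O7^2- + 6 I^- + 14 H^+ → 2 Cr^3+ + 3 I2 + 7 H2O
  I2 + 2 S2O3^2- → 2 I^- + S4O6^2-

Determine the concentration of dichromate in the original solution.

0.2487 mol/L

n(S2O3^2-) = 0.04346 × 0.07079 = 3.077 × 10^-3 mol
n(I2) = n(S2O3^2-)/2 = 1.538 × 10^-3 mol
From the 1:3 ratio, n(Cr2O7^2-) in the aliquot = 1/3 × 1.538 × 10^-3 = 5.128 × 10^-4 mol
[Cr2O7^2-]_dilute = 5.128 × 10^-4 / 0.02030 = 0.02526 mol/L
[Cr2O7^2-]_original = 0.02526 × 250.0/25.39 = 0.2487 mol/L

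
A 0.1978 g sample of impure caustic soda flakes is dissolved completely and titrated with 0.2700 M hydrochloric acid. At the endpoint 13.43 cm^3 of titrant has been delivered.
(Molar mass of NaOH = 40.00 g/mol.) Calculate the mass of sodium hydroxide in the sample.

0.1450 g

NaOH + HCl → NaCl + H2O
n(HCl) = 0.01343 L × 0.2700 mol/L = 3.626 × 10^-3 mol
n(NaOH) = 3.626 × 10^-3 mol (1:1 ratio)
mass of NaOH = 3.626 × 10^-3 × 40.00 g/mol = 0.1450 g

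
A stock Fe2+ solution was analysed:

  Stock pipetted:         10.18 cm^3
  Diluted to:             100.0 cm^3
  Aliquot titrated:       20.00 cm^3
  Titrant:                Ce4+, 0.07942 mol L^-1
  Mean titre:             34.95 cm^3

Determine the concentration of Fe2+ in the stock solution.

1.363 mol/L

Ce^4+ + Fe^2+ → Ce^3+ + Fe^3+
n(Ce4+) = 0.03495 × 0.07942 = 2.776 × 10^-3 mol
n(Fe2+) in the aliquot = 2.776 × 10^-3 mol (1:1 ratio)
[Fe2+]_dilute = 2.776 × 10^-3 / 0.02000 = 0.1388 mol/L
Dilution factor = 100.0 / 10.18 = 9.823
[Fe2+]_stock = 0.1388 × 9.823 = 1.363 mol/L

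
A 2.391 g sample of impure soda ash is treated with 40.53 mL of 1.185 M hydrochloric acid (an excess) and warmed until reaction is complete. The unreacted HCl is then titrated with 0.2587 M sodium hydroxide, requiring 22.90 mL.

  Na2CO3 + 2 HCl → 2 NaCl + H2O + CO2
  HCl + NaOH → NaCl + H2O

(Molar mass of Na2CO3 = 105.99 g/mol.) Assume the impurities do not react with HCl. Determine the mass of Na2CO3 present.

2.231 g

n(HCl) added = 0.04053 × 1.185 = 0.04803 mol
n(NaOH) used in back-titration = 0.02290 × 0.2587 = 5.924 × 10^-3 mol
n(HCl) left over = 5.924 × 10^-3 mol (1:1 ratio)
n(HCl) consumed by analyte = 0.04803 − 5.924 × 10^-3 = 0.04210 mol
From the 1:2 ratio, n(Na2CO3) = 1/2 × 0.04210 = 0.02105 mol
mass of Na2CO3 = 0.02105 × 105.99 = 2.231 g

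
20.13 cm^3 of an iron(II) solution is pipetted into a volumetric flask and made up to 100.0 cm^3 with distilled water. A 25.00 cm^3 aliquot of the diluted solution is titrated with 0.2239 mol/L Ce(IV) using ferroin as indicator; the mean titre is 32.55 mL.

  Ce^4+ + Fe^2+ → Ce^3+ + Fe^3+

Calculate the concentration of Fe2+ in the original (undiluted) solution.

n(Ce4+) = 0.03255 × 0.2239 = 7.288 × 10^-3 mol
n(Fe2+) in the aliquot = 7.288 × 10^-3 mol (1:1 ratio)
[Fe2+]_dilute = 7.288 × 10^-3 / 0.02500 = 0.2915 mol/L
Dilution factor = 100.0 / 20.13 = 4.968
[Fe2+]_stock = 0.2915 × 4.968 = 1.448 mol/L

1.448 mol/L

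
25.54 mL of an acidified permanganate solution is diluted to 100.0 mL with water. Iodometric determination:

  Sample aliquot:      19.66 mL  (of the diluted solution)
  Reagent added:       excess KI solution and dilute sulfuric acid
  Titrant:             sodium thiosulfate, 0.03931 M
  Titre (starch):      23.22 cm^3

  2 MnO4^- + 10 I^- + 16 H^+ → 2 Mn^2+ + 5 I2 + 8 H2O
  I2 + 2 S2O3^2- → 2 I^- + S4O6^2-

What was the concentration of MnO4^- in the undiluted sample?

0.03636 M

n(S2O3^2-) = 0.02322 × 0.03931 = 9.128 × 10^-4 mol
n(I2) = n(S2O3^2-)/2 = 4.564 × 10^-4 mol
From the 2:5 ratio, n(MnO4^-) in the aliquot = 2/5 × 4.564 × 10^-4 = 1.826 × 10^-4 mol
[MnO4^-]_dilute = 1.826 × 10^-4 / 0.01966 = 0.009286 mol/L
[MnO4^-]_original = 0.009286 × 100.0/25.54 = 0.03636 mol/L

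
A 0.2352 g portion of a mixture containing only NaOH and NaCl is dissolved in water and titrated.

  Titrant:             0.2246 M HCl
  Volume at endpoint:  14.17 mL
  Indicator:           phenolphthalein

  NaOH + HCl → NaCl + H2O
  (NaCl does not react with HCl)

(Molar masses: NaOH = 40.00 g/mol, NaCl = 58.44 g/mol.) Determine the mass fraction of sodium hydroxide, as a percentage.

n(HCl) = 0.01417 × 0.2246 = 3.183 × 10^-3 mol
Let x = n(NaOH), y = n(NaCl).
Titrant: 1x = 3.183 × 10^-3;  mass: 40.00x + 58.44y = 0.2352
Solving, x = 3.183 × 10^-3 mol, y = 1.846 × 10^-3 mol
mass of NaOH = 3.183 × 10^-3 × 40.00 = 0.1273 g
% NaOH = 0.1273 / 0.2352 × 100 = 54.13 %

54.13 %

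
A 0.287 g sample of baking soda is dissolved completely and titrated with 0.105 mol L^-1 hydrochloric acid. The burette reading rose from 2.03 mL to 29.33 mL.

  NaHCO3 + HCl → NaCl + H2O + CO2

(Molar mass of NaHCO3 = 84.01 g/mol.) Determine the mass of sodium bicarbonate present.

n(HCl) = 0.0273 L × 0.105 mol/L = 2.87 × 10^-3 mol
n(NaHCO3) = 2.87 × 10^-3 mol (1:1 ratio)
mass of NaHCO3 = 2.87 × 10^-3 × 84.01 g/mol = 0.241 g

0.241 g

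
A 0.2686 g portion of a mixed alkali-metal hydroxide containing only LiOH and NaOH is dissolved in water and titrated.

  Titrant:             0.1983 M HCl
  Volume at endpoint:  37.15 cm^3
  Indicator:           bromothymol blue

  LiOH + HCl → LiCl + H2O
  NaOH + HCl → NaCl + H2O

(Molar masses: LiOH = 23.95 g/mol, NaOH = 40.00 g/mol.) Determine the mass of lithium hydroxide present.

0.03891 g

n(HCl) = 0.03715 × 0.1983 = 7.367 × 10^-3 mol
Let x = n(LiOH), y = n(NaOH).
Titrant: 1x + 1y = 7.367 × 10^-3;  mass: 23.95x + 40.00y = 0.2686
Solving, x = 1.625 × 10^-3 mol, y = 5.742 × 10^-3 mol
mass of LiOH = 1.625 × 10^-3 × 23.95 = 0.03891 g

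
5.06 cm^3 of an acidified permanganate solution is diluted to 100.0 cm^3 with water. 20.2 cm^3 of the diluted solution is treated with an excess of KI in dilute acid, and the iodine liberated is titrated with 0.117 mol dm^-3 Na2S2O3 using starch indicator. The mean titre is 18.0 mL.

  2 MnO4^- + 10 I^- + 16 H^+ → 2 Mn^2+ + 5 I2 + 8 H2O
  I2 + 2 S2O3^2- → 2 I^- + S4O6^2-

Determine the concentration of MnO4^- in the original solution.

n(S2O3^2-) = 0.0180 × 0.117 = 2.11 × 10^-3 mol
n(I2) = n(S2O3^2-)/2 = 1.05 × 10^-3 mol
From the 2:5 ratio, n(MnO4^-) in the aliquot = 2/5 × 1.05 × 10^-3 = 4.21 × 10^-4 mol
[MnO4^-]_dilute = 4.21 × 10^-4 / 0.0202 = 0.0209 mol/L
[MnO4^-]_original = 0.0209 × 100.0/5.06 = 0.412 mol/L

0.412 mol/L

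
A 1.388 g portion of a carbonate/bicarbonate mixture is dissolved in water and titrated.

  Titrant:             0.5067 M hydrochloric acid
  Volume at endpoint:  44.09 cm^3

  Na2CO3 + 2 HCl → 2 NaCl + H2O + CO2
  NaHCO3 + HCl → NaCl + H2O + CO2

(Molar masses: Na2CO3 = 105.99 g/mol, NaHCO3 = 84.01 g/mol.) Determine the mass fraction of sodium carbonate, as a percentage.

60.18 %

n(HCl) = 0.04409 × 0.5067 = 0.02234 mol
Let x = n(Na2CO3), y = n(NaHCO3).
Titrant: 2x + 1y = 0.02234;  mass: 105.99x + 84.01y = 1.388
Solving, x = 7.880 × 10^-3 mol, y = 6.580 × 10^-3 mol
mass of Na2CO3 = 7.880 × 10^-3 × 105.99 = 0.8352 g
% Na2CO3 = 0.8352 / 1.388 × 100 = 60.18 %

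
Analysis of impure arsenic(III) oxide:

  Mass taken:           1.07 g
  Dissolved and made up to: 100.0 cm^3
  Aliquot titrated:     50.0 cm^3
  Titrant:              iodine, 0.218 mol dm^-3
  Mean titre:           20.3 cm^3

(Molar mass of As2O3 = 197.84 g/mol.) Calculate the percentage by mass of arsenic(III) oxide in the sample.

81.8 %

As2O3 + 2 I2 + 2 H2O → As2O5 + 4 HI
n(I2) per titration = 0.0203 × 0.218 = 4.43 × 10^-3 mol
From the 1:2 ratio, n(As2O3) in each aliquot = 1/2 × 4.43 × 10^-3 = 2.21 × 10^-3 mol
n(As2O3) in the whole flask = 2.21 × 10^-3 × 100.0/50.0 = 4.43 × 10^-3 mol
mass of As2O3 = 4.43 × 10^-3 × 197.84 = 0.876 g
% As2O3 = 0.876 / 1.07 × 100 = 81.8 %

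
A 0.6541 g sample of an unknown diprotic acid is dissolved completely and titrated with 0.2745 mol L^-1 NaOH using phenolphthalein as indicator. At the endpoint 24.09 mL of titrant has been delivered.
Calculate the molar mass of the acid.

n(NaOH) = 0.02409 L × 0.2745 mol/L = 6.613 × 10^-3 mol
From the 1:2 ratio, n(H2A) = 1/2 × 6.613 × 10^-3 = 3.306 × 10^-3 mol
M = m / n = 0.6541 g / 3.306 × 10^-3 mol = 197.8 g/mol

197.8 g/mol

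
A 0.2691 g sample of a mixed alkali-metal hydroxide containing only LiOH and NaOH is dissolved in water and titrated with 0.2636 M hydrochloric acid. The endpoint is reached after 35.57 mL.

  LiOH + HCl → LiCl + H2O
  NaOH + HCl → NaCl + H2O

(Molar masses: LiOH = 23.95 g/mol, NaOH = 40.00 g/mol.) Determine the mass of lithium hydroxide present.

n(HCl) = 0.03557 × 0.2636 = 9.376 × 10^-3 mol
Let x = n(LiOH), y = n(NaOH).
Titrant: 1x + 1y = 9.376 × 10^-3;  mass: 23.95x + 40.00y = 0.2691
Solving, x = 6.601 × 10^-3 mol, y = 2.775 × 10^-3 mol
mass of LiOH = 6.601 × 10^-3 × 23.95 = 0.1581 g

0.1581 g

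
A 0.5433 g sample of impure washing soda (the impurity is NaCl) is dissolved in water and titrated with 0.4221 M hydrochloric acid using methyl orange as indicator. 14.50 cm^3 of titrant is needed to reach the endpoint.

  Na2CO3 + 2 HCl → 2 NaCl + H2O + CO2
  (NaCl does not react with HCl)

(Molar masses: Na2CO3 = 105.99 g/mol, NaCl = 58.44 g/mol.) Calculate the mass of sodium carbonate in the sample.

0.3244 g

n(HCl) = 0.01450 × 0.4221 = 6.120 × 10^-3 mol
Let x = n(Na2CO3), y = n(NaCl).
Titrant: 2x = 6.120 × 10^-3;  mass: 105.99x + 58.44y = 0.5433
Solving, x = 3.060 × 10^-3 mol, y = 3.747 × 10^-3 mol
mass of Na2CO3 = 3.060 × 10^-3 × 105.99 = 0.3244 g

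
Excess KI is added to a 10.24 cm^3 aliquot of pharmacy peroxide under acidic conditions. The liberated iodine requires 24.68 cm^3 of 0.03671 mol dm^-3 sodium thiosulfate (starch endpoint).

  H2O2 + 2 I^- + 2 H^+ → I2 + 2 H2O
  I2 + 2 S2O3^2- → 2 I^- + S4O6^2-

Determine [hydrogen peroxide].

0.04424 mol/L

n(S2O3^2-) = 0.02468 × 0.03671 = 9.060 × 10^-4 mol
n(I2) = n(S2O3^2-)/2 = 4.530 × 10^-4 mol
n(H2O2) in the aliquot = 4.530 × 10^-4 mol (1:1 ratio)
[H2O2] = 4.530 × 10^-4 / 0.01024 = 0.04424 mol/L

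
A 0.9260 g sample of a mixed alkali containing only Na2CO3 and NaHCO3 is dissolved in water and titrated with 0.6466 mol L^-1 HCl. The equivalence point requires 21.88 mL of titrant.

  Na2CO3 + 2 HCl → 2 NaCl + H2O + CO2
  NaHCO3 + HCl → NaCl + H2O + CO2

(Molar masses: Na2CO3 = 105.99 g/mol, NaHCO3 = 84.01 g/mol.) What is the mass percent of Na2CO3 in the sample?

n(HCl) = 0.02188 × 0.6466 = 0.01415 mol
Let x = n(Na2CO3), y = n(NaHCO3).
Titrant: 2x + 1y = 0.01415;  mass: 105.99x + 84.01y = 0.9260
Solving, x = 4.232 × 10^-3 mol, y = 5.683 × 10^-3 mol
mass of Na2CO3 = 4.232 × 10^-3 × 105.99 = 0.4486 g
% Na2CO3 = 0.4486 / 0.9260 × 100 = 48.44 %

48.44 %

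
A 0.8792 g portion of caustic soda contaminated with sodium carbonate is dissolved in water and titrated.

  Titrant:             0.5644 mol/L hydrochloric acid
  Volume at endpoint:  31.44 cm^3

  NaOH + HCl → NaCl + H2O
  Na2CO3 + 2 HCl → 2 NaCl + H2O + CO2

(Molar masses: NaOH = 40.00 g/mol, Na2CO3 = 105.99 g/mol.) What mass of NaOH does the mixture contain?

n(HCl) = 0.03144 × 0.5644 = 0.01774 mol
Let x = n(NaOH), y = n(Na2CO3).
Titrant: 1x + 2y = 0.01774;  mass: 40.00x + 105.99y = 0.8792
Solving, x = 4.708 × 10^-3 mol, y = 6.518 × 10^-3 mol
mass of NaOH = 4.708 × 10^-3 × 40.00 = 0.1883 g

0.1883 g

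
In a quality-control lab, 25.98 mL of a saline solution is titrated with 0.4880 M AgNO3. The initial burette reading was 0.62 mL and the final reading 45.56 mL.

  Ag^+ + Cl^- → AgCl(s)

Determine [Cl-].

n(AgNO3) = 0.04494 L × 0.4880 mol/L = 0.02193 mol
n(Cl-) = 0.02193 mol (1:1 mole ratio)
[Cl-] = 0.02193 mol / 0.02598 L = 0.8441 mol/L

0.8441 M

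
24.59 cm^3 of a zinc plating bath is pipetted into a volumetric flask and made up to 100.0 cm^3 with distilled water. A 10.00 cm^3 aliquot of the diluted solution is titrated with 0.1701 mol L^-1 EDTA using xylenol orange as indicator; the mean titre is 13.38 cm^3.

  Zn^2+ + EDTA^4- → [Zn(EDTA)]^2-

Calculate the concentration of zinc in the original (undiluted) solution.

n(EDTA) = 0.01338 × 0.1701 = 2.276 × 10^-3 mol
n(Zn2+) in the aliquot = 2.276 × 10^-3 mol (1:1 ratio)
[Zn2+]_dilute = 2.276 × 10^-3 / 0.01000 = 0.2276 mol/L
Dilution factor = 100.0 / 24.59 = 4.067
[Zn2+]_stock = 0.2276 × 4.067 = 0.9256 mol/L

0.9256 mol/L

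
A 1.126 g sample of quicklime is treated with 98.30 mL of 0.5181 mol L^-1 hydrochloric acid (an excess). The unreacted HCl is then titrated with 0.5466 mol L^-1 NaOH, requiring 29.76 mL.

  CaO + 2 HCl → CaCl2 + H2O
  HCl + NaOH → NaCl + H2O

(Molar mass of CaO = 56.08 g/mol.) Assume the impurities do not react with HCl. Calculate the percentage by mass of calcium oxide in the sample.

86.32 %

n(HCl) added = 0.09830 × 0.5181 = 0.05093 mol
n(NaOH) used in back-titration = 0.02976 × 0.5466 = 0.01627 mol
n(HCl) left over = 0.01627 mol (1:1 ratio)
n(HCl) consumed by analyte = 0.05093 − 0.01627 = 0.03466 mol
From the 1:2 ratio, n(CaO) = 1/2 × 0.03466 = 0.01733 mol
mass of CaO = 0.01733 × 56.08 = 0.9719 g
% CaO = 0.9719 / 1.126 × 100 = 86.32 %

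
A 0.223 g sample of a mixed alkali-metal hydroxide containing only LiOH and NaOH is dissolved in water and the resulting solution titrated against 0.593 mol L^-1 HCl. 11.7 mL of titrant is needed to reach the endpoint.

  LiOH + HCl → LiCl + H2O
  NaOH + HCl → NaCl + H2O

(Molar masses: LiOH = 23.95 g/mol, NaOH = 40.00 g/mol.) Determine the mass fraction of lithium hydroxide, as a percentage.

n(HCl) = 0.0117 × 0.593 = 6.94 × 10^-3 mol
Let x = n(LiOH), y = n(NaOH).
Titrant: 1x + 1y = 6.94 × 10^-3;  mass: 23.95x + 40.00y = 0.223
Solving, x = 3.40 × 10^-3 mol, y = 3.54 × 10^-3 mol
mass of LiOH = 3.40 × 10^-3 × 23.95 = 0.0814 g
% LiOH = 0.0814 / 0.223 × 100 = 36.5 %

36.5 %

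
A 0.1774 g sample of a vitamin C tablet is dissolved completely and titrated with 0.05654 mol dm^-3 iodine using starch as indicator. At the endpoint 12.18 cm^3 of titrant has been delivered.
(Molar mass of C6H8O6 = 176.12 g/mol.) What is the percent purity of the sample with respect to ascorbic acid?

68.37 %

C6H8O6 + I2 → C6H6O6 + 2 HI
n(I2) = 0.01218 L × 0.05654 mol/L = 6.887 × 10^-4 mol
n(C6H8O6) = 6.887 × 10^-4 mol (1:1 ratio)
mass of C6H8O6 = 6.887 × 10^-4 × 176.12 g/mol = 0.1213 g
% C6H8O6 = 0.1213 / 0.1774 × 100 = 68.37 %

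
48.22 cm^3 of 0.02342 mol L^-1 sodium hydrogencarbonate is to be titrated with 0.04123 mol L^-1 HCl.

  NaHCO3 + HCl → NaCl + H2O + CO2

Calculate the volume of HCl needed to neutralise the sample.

27.39 mL

n(NaHCO3) = 0.04822 L × 0.02342 mol/L = 1.129 × 10^-3 mol
n(HCl) = 1.129 × 10^-3 mol (1:1 stoichiometry)
V(HCl) = 1.129 × 10^-3 mol / 0.04123 mol/L = 0.02739 L = 27.39 mL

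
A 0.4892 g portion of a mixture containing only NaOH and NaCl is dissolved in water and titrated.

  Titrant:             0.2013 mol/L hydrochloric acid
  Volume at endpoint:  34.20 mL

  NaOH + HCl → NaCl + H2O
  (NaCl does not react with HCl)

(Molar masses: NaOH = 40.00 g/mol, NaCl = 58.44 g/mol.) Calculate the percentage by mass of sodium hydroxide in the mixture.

56.29 %

n(HCl) = 0.03420 × 0.2013 = 6.884 × 10^-3 mol
Let x = n(NaOH), y = n(NaCl).
Titrant: 1x = 6.884 × 10^-3;  mass: 40.00x + 58.44y = 0.4892
Solving, x = 6.884 × 10^-3 mol, y = 3.659 × 10^-3 mol
mass of NaOH = 6.884 × 10^-3 × 40.00 = 0.2754 g
% NaOH = 0.2754 / 0.4892 × 100 = 56.29 %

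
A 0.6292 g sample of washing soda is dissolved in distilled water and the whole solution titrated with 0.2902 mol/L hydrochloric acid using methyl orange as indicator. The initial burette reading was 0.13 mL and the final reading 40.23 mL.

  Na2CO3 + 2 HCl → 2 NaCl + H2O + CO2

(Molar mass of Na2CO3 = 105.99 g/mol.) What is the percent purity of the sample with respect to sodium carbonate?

98.01 %

n(HCl) = 0.04010 L × 0.2902 mol/L = 0.01164 mol
From the 1:2 ratio, n(Na2CO3) = 1/2 × 0.01164 = 5.819 × 10^-3 mol
mass of Na2CO3 = 5.819 × 10^-3 × 105.99 g/mol = 0.6167 g
% Na2CO3 = 0.6167 / 0.6292 × 100 = 98.01 %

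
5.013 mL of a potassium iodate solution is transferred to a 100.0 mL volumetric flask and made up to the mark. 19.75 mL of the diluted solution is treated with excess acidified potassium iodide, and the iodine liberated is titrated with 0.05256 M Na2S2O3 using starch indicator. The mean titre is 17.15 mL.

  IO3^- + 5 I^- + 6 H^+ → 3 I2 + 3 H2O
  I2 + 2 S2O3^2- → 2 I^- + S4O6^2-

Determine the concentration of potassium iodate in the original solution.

n(S2O3^2-) = 0.01715 × 0.05256 = 9.014 × 10^-4 mol
n(I2) = n(S2O3^2-)/2 = 4.507 × 10^-4 mol
From the 1:3 ratio, n(IO3^-) in the aliquot = 1/3 × 4.507 × 10^-4 = 1.502 × 10^-4 mol
[IO3^-]_dilute = 1.502 × 10^-4 / 0.01975 = 0.007607 mol/L
[IO3^-]_original = 0.007607 × 100.0/5.013 = 0.1517 mol/L

0.1517 M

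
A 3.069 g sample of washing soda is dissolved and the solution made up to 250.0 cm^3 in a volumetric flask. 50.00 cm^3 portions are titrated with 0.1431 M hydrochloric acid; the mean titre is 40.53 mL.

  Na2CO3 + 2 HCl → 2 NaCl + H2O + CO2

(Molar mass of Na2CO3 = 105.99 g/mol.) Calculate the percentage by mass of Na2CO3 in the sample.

n(HCl) per titration = 0.04053 × 0.1431 = 5.800 × 10^-3 mol
From the 1:2 ratio, n(Na2CO3) in each aliquot = 1/2 × 5.800 × 10^-3 = 2.900 × 10^-3 mol
n(Na2CO3) in the whole flask = 2.900 × 10^-3 × 250.0/50.00 = 0.01450 mol
mass of Na2CO3 = 0.01450 × 105.99 = 1.537 g
% Na2CO3 = 1.537 / 3.069 × 100 = 50.08 %

50.08 %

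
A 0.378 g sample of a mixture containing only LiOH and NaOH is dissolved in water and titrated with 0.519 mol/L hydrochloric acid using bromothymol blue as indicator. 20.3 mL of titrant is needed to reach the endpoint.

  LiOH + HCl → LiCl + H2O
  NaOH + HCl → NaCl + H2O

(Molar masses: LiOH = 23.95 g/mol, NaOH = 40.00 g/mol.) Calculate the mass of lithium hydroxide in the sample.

n(HCl) = 0.0203 × 0.519 = 0.0105 mol
Let x = n(LiOH), y = n(NaOH).
Titrant: 1x + 1y = 0.0105;  mass: 23.95x + 40.00y = 0.378
Solving, x = 2.71 × 10^-3 mol, y = 7.83 × 10^-3 mol
mass of LiOH = 2.71 × 10^-3 × 23.95 = 0.0648 g

0.0648 g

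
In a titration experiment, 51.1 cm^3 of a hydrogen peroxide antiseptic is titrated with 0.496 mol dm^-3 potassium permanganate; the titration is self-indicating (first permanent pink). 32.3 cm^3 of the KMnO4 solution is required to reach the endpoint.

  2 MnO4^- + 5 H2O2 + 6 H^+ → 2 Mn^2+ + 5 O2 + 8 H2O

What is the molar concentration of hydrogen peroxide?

0.784 mol/L

n(KMnO4) = 0.0323 L × 0.496 mol/L = 0.0160 mol
From the 5:2 mole ratio, n(H2O2) = 5/2 × 0.0160 = 0.0401 mol
[H2O2] = 0.0401 mol / 0.0511 L = 0.784 mol/L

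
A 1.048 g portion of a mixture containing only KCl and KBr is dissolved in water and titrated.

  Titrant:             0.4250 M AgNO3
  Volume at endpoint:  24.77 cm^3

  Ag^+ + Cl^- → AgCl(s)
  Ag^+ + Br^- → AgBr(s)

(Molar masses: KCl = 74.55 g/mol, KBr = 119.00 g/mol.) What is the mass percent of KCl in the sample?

32.77 %

n(AgNO3) = 0.02477 × 0.4250 = 0.01053 mol
Let x = n(KCl), y = n(KBr).
Titrant: 1x + 1y = 0.01053;  mass: 74.55x + 119.00y = 1.048
Solving, x = 4.606 × 10^-3 mol, y = 5.921 × 10^-3 mol
mass of KCl = 4.606 × 10^-3 × 74.55 = 0.3434 g
% KCl = 0.3434 / 1.048 × 100 = 32.77 %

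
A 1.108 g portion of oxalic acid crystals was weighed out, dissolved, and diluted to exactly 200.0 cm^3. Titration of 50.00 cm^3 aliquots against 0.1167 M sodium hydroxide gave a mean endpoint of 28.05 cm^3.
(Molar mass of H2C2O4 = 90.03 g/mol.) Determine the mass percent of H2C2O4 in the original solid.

H2C2O4 + 2 NaOH → Na2C2O4 + 2 H2O
n(NaOH) per titration = 0.02805 × 0.1167 = 3.273 × 10^-3 mol
From the 1:2 ratio, n(H2C2O4) in each aliquot = 1/2 × 3.273 × 10^-3 = 1.637 × 10^-3 mol
n(H2C2O4) in the whole flask = 1.637 × 10^-3 × 200.0/50.00 = 6.547 × 10^-3 mol
mass of H2C2O4 = 6.547 × 10^-3 × 90.03 = 0.5894 g
% H2C2O4 = 0.5894 / 1.108 × 100 = 53.20 %

53.20 %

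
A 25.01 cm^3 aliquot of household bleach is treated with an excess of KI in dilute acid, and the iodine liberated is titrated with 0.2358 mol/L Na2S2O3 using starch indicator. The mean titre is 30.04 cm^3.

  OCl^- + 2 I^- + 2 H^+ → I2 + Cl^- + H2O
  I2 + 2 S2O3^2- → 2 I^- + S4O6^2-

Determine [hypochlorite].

0.1416 mol/L

n(S2O3^2-) = 0.03004 × 0.2358 = 7.083 × 10^-3 mol
n(I2) = n(S2O3^2-)/2 = 3.542 × 10^-3 mol
n(OCl^-) in the aliquot = 3.542 × 10^-3 mol (1:1 ratio)
[OCl^-] = 3.542 × 10^-3 / 0.02501 = 0.1416 mol/L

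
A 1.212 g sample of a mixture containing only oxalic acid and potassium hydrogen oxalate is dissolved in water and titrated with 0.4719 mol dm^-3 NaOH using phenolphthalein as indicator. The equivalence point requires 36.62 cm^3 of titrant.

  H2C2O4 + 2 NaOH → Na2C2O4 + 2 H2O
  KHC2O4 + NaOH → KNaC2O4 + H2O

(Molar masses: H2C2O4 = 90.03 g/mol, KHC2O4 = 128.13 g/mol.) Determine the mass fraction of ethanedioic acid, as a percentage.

44.79 %

n(NaOH) = 0.03662 × 0.4719 = 0.01728 mol
Let x = n(H2C2O4), y = n(KHC2O4).
Titrant: 2x + 1y = 0.01728;  mass: 90.03x + 128.13y = 1.212
Solving, x = 6.029 × 10^-3 mol, y = 5.223 × 10^-3 mol
mass of H2C2O4 = 6.029 × 10^-3 × 90.03 = 0.5428 g
% H2C2O4 = 0.5428 / 1.212 × 100 = 44.79 %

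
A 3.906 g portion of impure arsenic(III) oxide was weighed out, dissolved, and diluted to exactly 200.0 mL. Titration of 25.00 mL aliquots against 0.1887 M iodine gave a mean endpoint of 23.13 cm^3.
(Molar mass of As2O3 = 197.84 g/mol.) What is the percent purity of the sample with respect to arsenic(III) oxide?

88.43 %

As2O3 + 2 I2 + 2 H2O → As2O5 + 4 HI
n(I2) per titration = 0.02313 × 0.1887 = 4.365 × 10^-3 mol
From the 1:2 ratio, n(As2O3) in each aliquot = 1/2 × 4.365 × 10^-3 = 2.182 × 10^-3 mol
n(As2O3) in the whole flask = 2.182 × 10^-3 × 200.0/25.00 = 0.01746 mol
mass of As2O3 = 0.01746 × 197.84 = 3.454 g
% As2O3 = 3.454 / 3.906 × 100 = 88.43 %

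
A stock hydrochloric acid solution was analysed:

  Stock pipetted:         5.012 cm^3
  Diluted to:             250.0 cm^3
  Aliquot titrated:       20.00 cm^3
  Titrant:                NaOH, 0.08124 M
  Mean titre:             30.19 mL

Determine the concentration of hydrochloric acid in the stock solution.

HCl + NaOH → NaCl + H2O
n(NaOH) = 0.03019 × 0.08124 = 2.453 × 10^-3 mol
n(HCl) in the aliquot = 2.453 × 10^-3 mol (1:1 ratio)
[HCl]_dilute = 2.453 × 10^-3 / 0.02000 = 0.1226 mol/L
Dilution factor = 250.0 / 5.012 = 49.88
[HCl]_stock = 0.1226 × 49.88 = 6.117 mol/L

6.117 M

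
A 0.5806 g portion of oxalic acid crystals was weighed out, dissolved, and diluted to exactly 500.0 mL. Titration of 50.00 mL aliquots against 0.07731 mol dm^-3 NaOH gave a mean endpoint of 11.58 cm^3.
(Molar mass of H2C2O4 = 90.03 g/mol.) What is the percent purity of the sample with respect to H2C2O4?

69.41 %

H2C2O4 + 2 NaOH → Na2C2O4 + 2 H2O
n(NaOH) per titration = 0.01158 × 0.07731 = 8.952 × 10^-4 mol
From the 1:2 ratio, n(H2C2O4) in each aliquot = 1/2 × 8.952 × 10^-4 = 4.476 × 10^-4 mol
n(H2C2O4) in the whole flask = 4.476 × 10^-4 × 500.0/50.00 = 4.476 × 10^-3 mol
mass of H2C2O4 = 4.476 × 10^-3 × 90.03 = 0.4030 g
% H2C2O4 = 0.4030 / 0.5806 × 100 = 69.41 %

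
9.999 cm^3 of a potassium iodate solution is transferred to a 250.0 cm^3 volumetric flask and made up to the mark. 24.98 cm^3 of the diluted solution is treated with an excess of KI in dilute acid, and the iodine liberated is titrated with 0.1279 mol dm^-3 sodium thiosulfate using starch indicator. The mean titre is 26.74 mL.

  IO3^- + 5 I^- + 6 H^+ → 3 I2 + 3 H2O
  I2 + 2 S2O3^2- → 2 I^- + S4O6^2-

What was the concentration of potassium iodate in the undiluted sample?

n(S2O3^2-) = 0.02674 × 0.1279 = 3.420 × 10^-3 mol
n(I2) = n(S2O3^2-)/2 = 1.710 × 10^-3 mol
From the 1:3 ratio, n(IO3^-) in the aliquot = 1/3 × 1.710 × 10^-3 = 5.700 × 10^-4 mol
[IO3^-]_dilute = 5.700 × 10^-4 / 0.02498 = 0.02282 mol/L
[IO3^-]_original = 0.02282 × 250.0/9.999 = 0.5705 mol/L

0.5705 mol/L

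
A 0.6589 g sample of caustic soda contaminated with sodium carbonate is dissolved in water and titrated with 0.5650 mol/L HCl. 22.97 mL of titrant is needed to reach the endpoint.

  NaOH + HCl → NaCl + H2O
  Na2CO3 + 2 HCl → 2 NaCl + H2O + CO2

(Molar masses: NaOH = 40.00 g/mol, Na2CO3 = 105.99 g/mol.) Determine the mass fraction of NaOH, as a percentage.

n(HCl) = 0.02297 × 0.5650 = 0.01298 mol
Let x = n(NaOH), y = n(Na2CO3).
Titrant: 1x + 2y = 0.01298;  mass: 40.00x + 105.99y = 0.6589
Solving, x = 2.222 × 10^-3 mol, y = 5.378 × 10^-3 mol
mass of NaOH = 2.222 × 10^-3 × 40.00 = 0.08887 g
% NaOH = 0.08887 / 0.6589 × 100 = 13.49 %

13.49 %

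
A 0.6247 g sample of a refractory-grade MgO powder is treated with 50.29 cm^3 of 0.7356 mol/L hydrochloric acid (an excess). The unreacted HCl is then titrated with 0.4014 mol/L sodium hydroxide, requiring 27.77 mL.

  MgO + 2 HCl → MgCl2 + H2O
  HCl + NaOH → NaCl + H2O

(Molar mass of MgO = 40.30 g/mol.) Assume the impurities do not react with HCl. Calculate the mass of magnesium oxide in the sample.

n(HCl) added = 0.05029 × 0.7356 = 0.03699 mol
n(NaOH) used in back-titration = 0.02777 × 0.4014 = 0.01115 mol
n(HCl) left over = 0.01115 mol (1:1 ratio)
n(HCl) consumed by analyte = 0.03699 − 0.01115 = 0.02585 mol
From the 1:2 ratio, n(MgO) = 1/2 × 0.02585 = 0.01292 mol
mass of MgO = 0.01292 × 40.30 = 0.5208 g

0.5208 g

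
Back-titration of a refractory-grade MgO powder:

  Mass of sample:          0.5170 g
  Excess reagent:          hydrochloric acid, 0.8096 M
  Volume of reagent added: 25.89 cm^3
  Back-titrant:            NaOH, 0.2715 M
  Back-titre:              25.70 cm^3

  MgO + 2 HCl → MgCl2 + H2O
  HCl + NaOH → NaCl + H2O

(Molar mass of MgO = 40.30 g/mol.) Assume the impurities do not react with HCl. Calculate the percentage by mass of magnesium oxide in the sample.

54.50 %

n(HCl) added = 0.02589 × 0.8096 = 0.02096 mol
n(NaOH) used in back-titration = 0.02570 × 0.2715 = 6.978 × 10^-3 mol
n(HCl) left over = 6.978 × 10^-3 mol (1:1 ratio)
n(HCl) consumed by analyte = 0.02096 − 6.978 × 10^-3 = 0.01398 mol
From the 1:2 ratio, n(MgO) = 1/2 × 0.01398 = 6.991 × 10^-3 mol
mass of MgO = 6.991 × 10^-3 × 40.30 = 0.2818 g
% MgO = 0.2818 / 0.5170 × 100 = 54.50 %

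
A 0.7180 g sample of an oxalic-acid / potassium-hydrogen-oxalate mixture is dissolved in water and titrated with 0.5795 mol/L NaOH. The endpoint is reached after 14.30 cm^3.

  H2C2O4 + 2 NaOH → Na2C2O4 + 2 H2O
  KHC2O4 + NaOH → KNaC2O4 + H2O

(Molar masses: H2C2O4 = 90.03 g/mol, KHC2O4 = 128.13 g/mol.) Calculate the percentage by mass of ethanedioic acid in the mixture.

n(NaOH) = 0.01430 × 0.5795 = 8.287 × 10^-3 mol
Let x = n(H2C2O4), y = n(KHC2O4).
Titrant: 2x + 1y = 8.287 × 10^-3;  mass: 90.03x + 128.13y = 0.7180
Solving, x = 2.068 × 10^-3 mol, y = 4.150 × 10^-3 mol
mass of H2C2O4 = 2.068 × 10^-3 × 90.03 = 0.1862 g
% H2C2O4 = 0.1862 / 0.7180 × 100 = 25.93 %

25.93 %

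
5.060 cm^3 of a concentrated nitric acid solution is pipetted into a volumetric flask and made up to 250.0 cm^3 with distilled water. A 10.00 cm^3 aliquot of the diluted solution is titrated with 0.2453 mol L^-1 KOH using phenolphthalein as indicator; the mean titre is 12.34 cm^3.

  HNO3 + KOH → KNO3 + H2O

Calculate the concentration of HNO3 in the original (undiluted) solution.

14.96 mol/L

n(KOH) = 0.01234 × 0.2453 = 3.027 × 10^-3 mol
n(HNO3) in the aliquot = 3.027 × 10^-3 mol (1:1 ratio)
[HNO3]_dilute = 3.027 × 10^-3 / 0.01000 = 0.3027 mol/L
Dilution factor = 250.0 / 5.060 = 49.41
[HNO3]_stock = 0.3027 × 49.41 = 14.96 mol/L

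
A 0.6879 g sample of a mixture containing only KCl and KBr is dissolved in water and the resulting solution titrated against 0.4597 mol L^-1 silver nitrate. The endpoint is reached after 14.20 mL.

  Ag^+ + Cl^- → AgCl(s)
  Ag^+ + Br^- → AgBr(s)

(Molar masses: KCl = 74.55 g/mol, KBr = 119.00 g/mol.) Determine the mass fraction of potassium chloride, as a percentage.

21.67 %

n(AgNO3) = 0.01420 × 0.4597 = 6.528 × 10^-3 mol
Let x = n(KCl), y = n(KBr).
Titrant: 1x + 1y = 6.528 × 10^-3;  mass: 74.55x + 119.00y = 0.6879
Solving, x = 2.000 × 10^-3 mol, y = 4.528 × 10^-3 mol
mass of KCl = 2.000 × 10^-3 × 74.55 = 0.1491 g
% KCl = 0.1491 / 0.6879 × 100 = 21.67 %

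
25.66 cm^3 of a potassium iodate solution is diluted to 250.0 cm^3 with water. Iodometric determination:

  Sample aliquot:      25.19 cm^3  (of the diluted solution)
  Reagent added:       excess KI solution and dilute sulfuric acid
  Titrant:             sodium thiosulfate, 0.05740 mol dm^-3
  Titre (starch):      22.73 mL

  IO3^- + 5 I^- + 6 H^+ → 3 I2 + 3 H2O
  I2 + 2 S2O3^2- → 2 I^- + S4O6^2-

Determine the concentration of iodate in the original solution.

n(S2O3^2-) = 0.02273 × 0.05740 = 1.305 × 10^-3 mol
n(I2) = n(S2O3^2-)/2 = 6.524 × 10^-4 mol
From the 1:3 ratio, n(IO3^-) in the aliquot = 1/3 × 6.524 × 10^-4 = 2.175 × 10^-4 mol
[IO3^-]_dilute = 2.175 × 10^-4 / 0.02519 = 0.008632 mol/L
[IO3^-]_original = 0.008632 × 250.0/25.66 = 0.08410 mol/L

0.08410 mol/L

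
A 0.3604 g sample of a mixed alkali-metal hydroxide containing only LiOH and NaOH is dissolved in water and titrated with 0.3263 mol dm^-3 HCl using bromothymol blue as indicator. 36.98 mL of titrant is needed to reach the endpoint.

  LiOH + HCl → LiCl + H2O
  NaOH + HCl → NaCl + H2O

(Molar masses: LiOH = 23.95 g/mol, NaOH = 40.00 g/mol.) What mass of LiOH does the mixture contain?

0.1824 g

n(HCl) = 0.03698 × 0.3263 = 0.01207 mol
Let x = n(LiOH), y = n(NaOH).
Titrant: 1x + 1y = 0.01207;  mass: 23.95x + 40.00y = 0.3604
Solving, x = 7.618 × 10^-3 mol, y = 4.449 × 10^-3 mol
mass of LiOH = 7.618 × 10^-3 × 23.95 = 0.1824 g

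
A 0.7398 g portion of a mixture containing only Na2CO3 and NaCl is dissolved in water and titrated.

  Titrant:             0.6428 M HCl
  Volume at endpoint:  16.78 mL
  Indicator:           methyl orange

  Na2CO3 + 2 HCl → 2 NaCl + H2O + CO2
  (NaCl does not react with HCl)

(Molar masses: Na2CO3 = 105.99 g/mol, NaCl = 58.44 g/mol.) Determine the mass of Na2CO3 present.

n(HCl) = 0.01678 × 0.6428 = 0.01079 mol
Let x = n(Na2CO3), y = n(NaCl).
Titrant: 2x = 0.01079;  mass: 105.99x + 58.44y = 0.7398
Solving, x = 5.393 × 10^-3 mol, y = 2.878 × 10^-3 mol
mass of Na2CO3 = 5.393 × 10^-3 × 105.99 = 0.5716 g

0.5716 g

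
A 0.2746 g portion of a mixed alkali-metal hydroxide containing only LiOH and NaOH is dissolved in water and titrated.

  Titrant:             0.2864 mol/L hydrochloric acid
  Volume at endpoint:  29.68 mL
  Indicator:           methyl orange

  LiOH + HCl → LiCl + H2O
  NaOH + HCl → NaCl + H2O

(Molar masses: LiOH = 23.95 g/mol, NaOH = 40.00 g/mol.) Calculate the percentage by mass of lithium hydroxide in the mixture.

n(HCl) = 0.02968 × 0.2864 = 8.500 × 10^-3 mol
Let x = n(LiOH), y = n(NaOH).
Titrant: 1x + 1y = 8.500 × 10^-3;  mass: 23.95x + 40.00y = 0.2746
Solving, x = 4.076 × 10^-3 mol, y = 4.425 × 10^-3 mol
mass of LiOH = 4.076 × 10^-3 × 23.95 = 0.09761 g
% LiOH = 0.09761 / 0.2746 × 100 = 35.55 %

35.55 %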